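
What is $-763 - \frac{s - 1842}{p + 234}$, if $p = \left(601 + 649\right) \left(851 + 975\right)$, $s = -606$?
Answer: $- \frac{870861797}{1141367} \approx -763.0$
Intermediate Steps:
$p = 2282500$ ($p = 1250 \cdot 1826 = 2282500$)
$-763 - \frac{s - 1842}{p + 234} = -763 - \frac{-606 - 1842}{2282500 + 234} = -763 - - \frac{2448}{2282734} = -763 - \left(-2448\right) \frac{1}{2282734} = -763 - - \frac{1224}{1141367} = -763 + \frac{1224}{1141367} = - \frac{870861797}{1141367}$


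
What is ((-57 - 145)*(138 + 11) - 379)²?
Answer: 928847529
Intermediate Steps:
((-57 - 145)*(138 + 11) - 379)² = (-202*149 - 379)² = (-30098 - 379)² = (-30477)² = 928847529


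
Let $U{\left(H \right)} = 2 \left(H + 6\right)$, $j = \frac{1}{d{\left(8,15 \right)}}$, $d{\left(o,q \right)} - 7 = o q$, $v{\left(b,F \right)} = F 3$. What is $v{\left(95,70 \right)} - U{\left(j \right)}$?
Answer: $\frac{25144}{127} \approx 197.98$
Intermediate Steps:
$v{\left(b,F \right)} = 3 F$
$d{\left(o,q \right)} = 7 + o q$
$j = \frac{1}{127}$ ($j = \frac{1}{7 + 8 \cdot 15} = \frac{1}{7 + 120} = \frac{1}{127} \approx 0.007874$)
$U{\left(H \right)} = 12 + 2 H$ ($U{\left(H \right)} = 2 \left(6 + H\right) = 12 + 2 H$)
$v{\left(95,70 \right)} - U{\left(j \right)} = 3 \cdot 70 - \left(12 + 2 \cdot \frac{1}{127}\right) = 210 - \left(12 + \frac{2}{127}\right) = 210 - \frac{1526}{127} = \frac{25144}{127}$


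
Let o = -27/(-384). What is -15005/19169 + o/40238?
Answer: -77282539799/98729244416 ≈ -0.78277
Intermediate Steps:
o = 9/128 (o = -27*(-1/384) = 9/128 ≈ 0.070313)
-15005/19169 + o/40238 = -15005/19169 + (9/128)/40238 = -15005*1/19169 + (9/128)*(1/40238) = -15005/19169 + 9/5150464 = -77282539799/98729244416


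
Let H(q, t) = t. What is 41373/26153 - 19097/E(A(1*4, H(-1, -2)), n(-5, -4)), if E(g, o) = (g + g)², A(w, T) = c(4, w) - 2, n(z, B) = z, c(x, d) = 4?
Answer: -498781873/418448 ≈ -1192.0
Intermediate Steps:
A(w, T) = 2 (A(w, T) = 4 - 2 = 2)
E(g, o) = 4*g² (E(g, o) = (2*g)² = 4*g²)
41373/26153 - 19097/E(A(1*4, H(-1, -2)), n(-5, -4)) = 41373/26153 - 19097/(4*2²) = 41373*(1/26153) - 19097/(4*4) = 41373/26153 - 19097/16 = -498781873/418448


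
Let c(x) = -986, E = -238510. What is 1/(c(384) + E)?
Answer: -1/239496 ≈ -4.1754e-6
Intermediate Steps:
1/(c(384) + E) = 1/(-986 - 238510) = 1/(-239496) = -1/239496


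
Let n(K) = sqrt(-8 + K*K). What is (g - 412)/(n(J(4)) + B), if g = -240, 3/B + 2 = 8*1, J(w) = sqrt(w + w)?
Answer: -1304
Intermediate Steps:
J(w) = sqrt(2)*sqrt(w) (J(w) = sqrt(2*w) = sqrt(2)*sqrt(w))
B = 1/2 (B = 3/(-2 + 8*1) = 3/(-2 + 8) = 3/6 = 3*(1/6) = 1/2 ≈ 0.50000)
n(K) = sqrt(-8 + K**2)
(g - 412)/(n(J(4)) + B) = (-240 - 412)/(sqrt(-8 + (sqrt(2)*sqrt(4))**2) + 1/2) = -652/(sqrt(-8 + (sqrt(2)*2)**2) + 1/2) = -652/(sqrt(-8 + (2*sqrt(2))**2) + 1/2) = -652/(sqrt(-8 + 8) + 1/2) = -652/(sqrt(0) + 1/2) = -652/(0 + 1/2) = -652/1/2 = -652*2 = -1304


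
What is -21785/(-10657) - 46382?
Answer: -494271189/10657 ≈ -46380.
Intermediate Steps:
-21785/(-10657) - 46382 = -21785*(-1/10657) - 46382 = 21785/10657 - 46382 = -494271189/10657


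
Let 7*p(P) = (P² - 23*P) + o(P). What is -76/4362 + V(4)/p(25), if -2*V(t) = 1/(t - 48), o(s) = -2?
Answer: -48415/3070848 ≈ -0.015766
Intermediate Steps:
V(t) = -1/(2*(-48 + t)) (V(t) = -1/(2*(t - 48)) = -1/(2*(-48 + t)))
p(P) = -2/7 - 23*P/7 + P²/7 (p(P) = ((P² - 23*P) - 2)/7 = (-2 + P² - 23*P)/7 = -2/7 - 23*P/7 + P²/7)
-76/4362 + V(4)/p(25) = -76/4362 + (-1/(-96 + 2*4))/(-2/7 - 23/7*25 + (⅐)*25²) = -76*1/4362 + (-1/(-96 + 8))/(-2/7 - 575/7 + (⅐)*625) = -38/2181 + (-1/(-88))/(-2/7 - 575/7 + 625/7) = -38/2181 + (-1*(-1/88))/(48/7) = -38/2181 + (1/88)*(7/48) = -38/2181 + 7/4224 = -48415/3070848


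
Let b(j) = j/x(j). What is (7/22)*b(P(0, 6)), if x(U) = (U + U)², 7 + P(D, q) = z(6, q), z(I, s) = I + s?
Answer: 7/440 ≈ 0.015909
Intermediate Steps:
P(D, q) = -1 + q (P(D, q) = -7 + (6 + q) = -1 + q)
x(U) = 4*U² (x(U) = (2*U)² = 4*U²)
b(j) = 1/(4*j) (b(j) = j/((4*j²)) = j*(1/(4*j²)) = 1/(4*j))
(7/22)*b(P(0, 6)) = (7/22)*(1/(4*(-1 + 6))) = (7*(1/22))*((¼)/5) = 7*((¼)*(⅕))/22 = (7/22)*(1/20) = 7/440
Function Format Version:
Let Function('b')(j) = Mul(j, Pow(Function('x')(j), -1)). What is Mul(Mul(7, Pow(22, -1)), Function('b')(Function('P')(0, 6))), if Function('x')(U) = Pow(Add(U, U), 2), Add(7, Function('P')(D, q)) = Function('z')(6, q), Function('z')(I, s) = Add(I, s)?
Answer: Rational(7, 440) ≈ 0.015909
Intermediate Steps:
Function('P')(D, q) = Add(-1, q) (Function('P')(D, q) = Add(-7, Add(6, q)) = Add(-1, q))
Function('x')(U) = Mul(4, Pow(U, 2)) (Function('x')(U) = Pow(Mul(2, U), 2) = Mul(4, Pow(U, 2)))
Function('b')(j) = Mul(Rational(1, 4), Pow(j, -1)) (Function('b')(j) = Mul(j, Pow(Mul(4, Pow(j, 2)), -1)) = Mul(j, Mul(Rational(1, 4), Pow(j, -2))) = Mul(Rational(1, 4), Pow(j, -1)))
Mul(Mul(7, Pow(22, -1)), Function('b')(Function('P')(0, 6))) = Mul(Mul(7, Pow(22, -1)), Mul(Rational(1, 4), Pow(Add(-1, 6), -1))) = Mul(Mul(7, Rational(1, 22)), Mul(Rational(1, 4), Pow(5, -1))) = Mul(Rational(7, 22), Mul(Rational(1, 4), Rational(1, 5))) = Mul(Rational(7, 22), Rational(1, 20)) = Rational(7, 440)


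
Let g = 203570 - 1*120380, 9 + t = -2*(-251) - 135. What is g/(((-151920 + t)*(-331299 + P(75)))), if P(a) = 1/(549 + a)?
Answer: 5191056/3133249940815 ≈ 1.6568e-6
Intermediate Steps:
t = 358 (t = -9 + (-2*(-251) - 135) = -9 + (502 - 135) = -9 + 367 = 358)
g = 83190 (g = 203570 - 120380 = 83190)
g/(((-151920 + t)*(-331299 + P(75)))) = 83190/(((-151920 + 358)*(-331299 + 1/(549 + 75)))) = 83190/((-151562*(-331299 + 1/624))) = 83190/((-151562*(-206730575/624))) = 83190/(15666249704075/312) = 83190*(312/15666249704075) = 5191056/3133249940815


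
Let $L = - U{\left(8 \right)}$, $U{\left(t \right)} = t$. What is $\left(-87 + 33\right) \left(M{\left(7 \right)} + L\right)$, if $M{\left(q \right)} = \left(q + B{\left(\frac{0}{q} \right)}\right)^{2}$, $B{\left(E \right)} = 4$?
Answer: $-6102$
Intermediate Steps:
$L = -8$ ($L = \left(-1\right) 8 = -8$)
$M{\left(q \right)} = \left(4 + q\right)^{2}$ ($M{\left(q \right)} = \left(q + 4\right)^{2} = \left(4 + q\right)^{2}$)
$\left(-87 + 33\right) \left(M{\left(7 \right)} + L\right) = \left(-87 + 33\right) \left(\left(4 + 7\right)^{2} - 8\right) = - 54 \left(11^{2} - 8\right) = - 54 \left(121 - 8\right) = \left(-54\right) 113 = -6102$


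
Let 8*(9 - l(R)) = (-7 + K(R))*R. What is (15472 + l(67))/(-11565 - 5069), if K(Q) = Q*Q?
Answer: 88223/66536 ≈ 1.3259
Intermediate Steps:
K(Q) = Q²
l(R) = 9 - R*(-7 + R²)/8 (l(R) = 9 - (-7 + R²)*R/8 = 9 - R*(-7 + R²)/8)
(15472 + l(67))/(-11565 - 5069) = (15472 + (9 - ⅛*67³ + (7/8)*67))/(-11565 - 5069) = (15472 + (9 - ⅛*300763 + 469/8))/(-16634) = (15472 + (9 - 300763/8 + 469/8))*(-1/16634) = (15472 - 150111/4)*(-1/16634) = -88223/4*(-1/16634) = 88223/66536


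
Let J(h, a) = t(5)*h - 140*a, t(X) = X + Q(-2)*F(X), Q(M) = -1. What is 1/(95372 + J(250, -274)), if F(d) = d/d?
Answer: 1/134732 ≈ 7.4221e-6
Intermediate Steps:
F(d) = 1
t(X) = -1 + X (t(X) = X - 1*1 = X - 1 = -1 + X)
J(h, a) = -140*a + 4*h (J(h, a) = (-1 + 5)*h - 140*a = 4*h - 140*a = -140*a + 4*h)
1/(95372 + J(250, -274)) = 1/(95372 + (-140*(-274) + 4*250)) = 1/(95372 + (38360 + 1000)) = 1/(95372 + 39360) = 1/134732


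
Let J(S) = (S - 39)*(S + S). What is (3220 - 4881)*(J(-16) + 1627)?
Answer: -5625807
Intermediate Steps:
J(S) = 2*S*(-39 + S) (J(S) = (-39 + S)*(2*S) = 2*S*(-39 + S))
(3220 - 4881)*(J(-16) + 1627) = (3220 - 4881)*(2*(-16)*(-39 - 16) + 1627) = -1661*(2*(-16)*(-55) + 1627) = -1661*(1760 + 1627) = -1661*3387 = -5625807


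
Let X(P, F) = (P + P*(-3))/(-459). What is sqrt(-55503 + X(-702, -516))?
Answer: I*sqrt(16041251)/17 ≈ 235.6*I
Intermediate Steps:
X(P, F) = 2*P/459 (X(P, F) = (P - 3*P)*(-1/459) = -2*P*(-1/459) = 2*P/459)
sqrt(-55503 + X(-702, -516)) = sqrt(-55503 + (2/459)*(-702)) = sqrt(-55503 - 52/17) = sqrt(-943603/17) = I*sqrt(16041251)/17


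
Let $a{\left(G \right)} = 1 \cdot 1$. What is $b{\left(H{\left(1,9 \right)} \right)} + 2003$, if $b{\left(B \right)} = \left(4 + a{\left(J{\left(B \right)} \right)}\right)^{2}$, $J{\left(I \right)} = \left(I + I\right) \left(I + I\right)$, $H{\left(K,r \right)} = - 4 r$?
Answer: $2028$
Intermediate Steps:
$J{\left(I \right)} = 4 I^{2}$ ($J{\left(I \right)} = 2 I 2 I = 4 I^{2}$)
$a{\left(G \right)} = 1$
$b{\left(B \right)} = 25$ ($b{\left(B \right)} = \left(4 + 1\right)^{2} = 5^{2} = 25$)
$b{\left(H{\left(1,9 \right)} \right)} + 2003 = 25 + 2003 = 2028$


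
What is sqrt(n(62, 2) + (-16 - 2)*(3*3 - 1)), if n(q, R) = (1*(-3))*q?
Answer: I*sqrt(330) ≈ 18.166*I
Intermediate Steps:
n(q, R) = -3*q
sqrt(n(62, 2) + (-16 - 2)*(3*3 - 1)) = sqrt(-3*62 + (-16 - 2)*(3*3 - 1)) = sqrt(-186 - 18*(9 - 1)) = sqrt(-186 - 18*8) = sqrt(-186 - 144) = sqrt(-330) = I*sqrt(330)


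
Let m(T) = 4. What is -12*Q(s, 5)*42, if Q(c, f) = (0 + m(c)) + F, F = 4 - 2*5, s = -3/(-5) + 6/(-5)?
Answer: 1008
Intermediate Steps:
s = -⅗ (s = -3*(-⅕) + 6*(-⅕) = ⅗ - 6/5 = -⅗ ≈ -0.60000)
F = -6 (F = 4 - 10 = -6)
Q(c, f) = -2 (Q(c, f) = (0 + 4) - 6 = 4 - 6 = -2)
-12*Q(s, 5)*42 = -12*(-2)*42 = 24*42 = 1008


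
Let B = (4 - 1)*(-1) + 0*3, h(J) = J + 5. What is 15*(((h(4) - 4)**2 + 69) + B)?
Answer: 1365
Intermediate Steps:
h(J) = 5 + J
B = -3 (B = 3*(-1) + 0 = -3 + 0 = -3)
15*(((h(4) - 4)**2 + 69) + B) = 15*((((5 + 4) - 4)**2 + 69) - 3) = 15*(((9 - 4)**2 + 69) - 3) = 15*((5**2 + 69) - 3) = 15*((25 + 69) - 3) = 15*(94 - 3) = 15*91 = 1365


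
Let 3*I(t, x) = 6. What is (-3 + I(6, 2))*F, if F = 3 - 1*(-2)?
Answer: -5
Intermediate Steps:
I(t, x) = 2 (I(t, x) = (1/3)*6 = 2)
F = 5 (F = 3 + 2 = 5)
(-3 + I(6, 2))*F = (-3 + 2)*5 = -1*5 = -5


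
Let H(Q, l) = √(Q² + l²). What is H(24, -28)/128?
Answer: √85/32 ≈ 0.28811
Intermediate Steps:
H(24, -28)/128 = √(24² + (-28)²)/128 = √(576 + 784)*(1/128) = √1360*(1/128) = (4*√85)*(1/128) = √85/32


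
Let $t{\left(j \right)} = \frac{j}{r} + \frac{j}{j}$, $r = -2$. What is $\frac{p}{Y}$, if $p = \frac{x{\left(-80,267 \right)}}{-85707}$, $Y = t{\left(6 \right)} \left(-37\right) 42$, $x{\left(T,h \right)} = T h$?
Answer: $\frac{20}{249417} \approx 8.0187 \cdot 10^{-5}$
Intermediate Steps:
$t{\left(j \right)} = 1 - \frac{j}{2}$ ($t{\left(j \right)} = \frac{j}{-2} + \frac{j}{j} = j \left(- \frac{1}{2}\right) + 1 = - \frac{j}{2} + 1 = 1 - \frac{j}{2}$)
$Y = 3108$ ($Y = \left(1 - 3\right) \left(-37\right) 42 = \left(-2\right) \left(-37\right) 42 = 74 \cdot 42 = 3108$)
$p = \frac{80}{321}$ ($p = \frac{\left(-80\right) 267}{-85707} = \left(-21360\right) \left(- \frac{1}{85707}\right) = \frac{80}{321} \approx 0.24922$)
$\frac{p}{Y} = \frac{80}{321 \cdot 3108} = \frac{80}{321} \cdot \frac{1}{3108} = \frac{20}{249417}$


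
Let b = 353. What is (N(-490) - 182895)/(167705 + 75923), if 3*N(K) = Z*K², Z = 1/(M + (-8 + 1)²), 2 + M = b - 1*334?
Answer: -17986555/24119172 ≈ -0.74574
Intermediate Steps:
M = 17 (M = -2 + (353 - 1*334) = -2 + (353 - 334) = -2 + 19 = 17)
Z = 1/66 (Z = 1/(17 + (-8 + 1)²) = 1/(17 + (-7)²) = 1/(17 + 49) = 1/66 ≈ 0.015152)
N(K) = K²/198 (N(K) = (K²/66)/3 = K²/198)
(N(-490) - 182895)/(167705 + 75923) = ((1/198)*(-490)² - 182895)/(167705 + 75923) = ((1/198)*240100 - 182895)/243628 = (120050/99 - 182895)*(1/243628) = -17986555/99*1/243628 = -17986555/24119172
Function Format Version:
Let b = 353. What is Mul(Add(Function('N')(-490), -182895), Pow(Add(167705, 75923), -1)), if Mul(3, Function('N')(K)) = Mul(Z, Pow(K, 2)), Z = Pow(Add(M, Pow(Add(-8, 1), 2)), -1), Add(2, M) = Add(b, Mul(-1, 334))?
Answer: Rational(-17986555, 24119172) ≈ -0.74574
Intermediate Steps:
M = 17 (M = Add(-2, Add(353, Mul(-1, 334))) = Add(-2, Add(353, -334)) = Add(-2, 19) = 17)
Z = Rational(1, 66) (Z = Pow(Add(17, Pow(Add(-8, 1), 2)), -1) = Pow(Add(17, Pow(-7, 2)), -1) = Pow(Add(17, 49), -1) = Pow(66, -1) = Rational(1, 66) ≈ 0.015152)
Function('N')(K) = Mul(Rational(1, 198), Pow(K, 2)) (Function('N')(K) = Mul(Rational(1, 3), Mul(Rational(1, 66), Pow(K, 2))) = Mul(Rational(1, 198), Pow(K, 2)))
Mul(Add(Function('N')(-490), -182895), Pow(Add(167705, 75923), -1)) = Mul(Add(Mul(Rational(1, 198), Pow(-490, 2)), -182895), Pow(Add(167705, 75923), -1)) = Mul(Add(Mul(Rational(1, 198), 240100), -182895), Pow(243628, -1)) = Mul(Add(Rational(120050, 99), -182895), Rational(1, 243628)) = Mul(Rational(-17986555, 99), Rational(1, 243628)) = Rational(-17986555, 24119172)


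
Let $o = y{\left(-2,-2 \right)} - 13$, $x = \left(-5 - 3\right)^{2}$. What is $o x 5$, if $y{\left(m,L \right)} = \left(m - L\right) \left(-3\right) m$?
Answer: $-4160$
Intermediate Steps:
$y{\left(m,L \right)} = m \left(- 3 m + 3 L\right)$ ($y{\left(m,L \right)} = \left(- 3 m + 3 L\right) m = m \left(- 3 m + 3 L\right)$)
$x = 64$ ($x = \left(-8\right)^{2} = 64$)
$o = -13$ ($o = 3 \left(-2\right) \left(-2 - -2\right) - 13 = 3 \left(-2\right) \left(-2 + 2\right) - 13 = 3 \left(-2\right) 0 - 13 = 0 - 13 = -13$)
$o x 5 = \left(-13\right) 64 \cdot 5 = \left(-832\right) 5 = -4160$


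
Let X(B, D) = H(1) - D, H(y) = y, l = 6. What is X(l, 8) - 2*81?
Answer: -169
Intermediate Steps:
X(B, D) = 1 - D
X(l, 8) - 2*81 = (1 - 1*8) - 2*81 = (1 - 8) - 162 = -7 - 162 = -169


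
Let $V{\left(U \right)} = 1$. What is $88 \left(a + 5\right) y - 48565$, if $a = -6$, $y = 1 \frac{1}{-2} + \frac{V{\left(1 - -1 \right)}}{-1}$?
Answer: $-48433$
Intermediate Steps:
$y = - \frac{3}{2}$ ($y = 1 \frac{1}{-2} + 1 \frac{1}{-1} = 1 \left(- \frac{1}{2}\right) + 1 \left(-1\right) = - \frac{1}{2} - 1 = - \frac{3}{2} \approx -1.5$)
$88 \left(a + 5\right) y - 48565 = 88 \left(-6 + 5\right) \left(- \frac{3}{2}\right) - 48565 = 88 \left(\left(-1\right) \left(- \frac{3}{2}\right)\right) - 48565 = 88 \cdot \frac{3}{2} - 48565 = 132 - 48565 = -48433$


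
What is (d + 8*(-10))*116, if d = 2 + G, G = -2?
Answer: -9280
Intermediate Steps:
d = 0 (d = 2 - 2 = 0)
(d + 8*(-10))*116 = (0 + 8*(-10))*116 = (0 - 80)*116 = -80*116 = -9280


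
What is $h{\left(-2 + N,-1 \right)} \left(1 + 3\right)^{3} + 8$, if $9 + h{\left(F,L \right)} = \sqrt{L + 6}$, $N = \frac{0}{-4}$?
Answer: $-568 + 64 \sqrt{5} \approx -424.89$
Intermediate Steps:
$N = 0$ ($N = 0 \left(- \frac{1}{4}\right) = 0$)
$h{\left(F,L \right)} = -9 + \sqrt{6 + L}$ ($h{\left(F,L \right)} = -9 + \sqrt{L + 6} = -9 + \sqrt{6 + L}$)
$h{\left(-2 + N,-1 \right)} \left(1 + 3\right)^{3} + 8 = \left(-9 + \sqrt{6 - 1}\right) \left(1 + 3\right)^{3} + 8 = \left(-9 + \sqrt{5}\right) 4^{3} + 8 = \left(-9 + \sqrt{5}\right) 64 + 8 = \left(-576 + 64 \sqrt{5}\right) + 8 = -568 + 64 \sqrt{5}$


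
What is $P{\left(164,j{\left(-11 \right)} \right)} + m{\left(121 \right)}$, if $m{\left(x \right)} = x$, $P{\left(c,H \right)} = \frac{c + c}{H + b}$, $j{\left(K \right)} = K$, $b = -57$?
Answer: $\frac{1975}{17} \approx 116.18$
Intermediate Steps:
$P{\left(c,H \right)} = \frac{2 c}{-57 + H}$ ($P{\left(c,H \right)} = \frac{c + c}{H - 57} = \frac{2 c}{-57 + H}$)
$P{\left(164,j{\left(-11 \right)} \right)} + m{\left(121 \right)} = 2 \cdot 164 \frac{1}{-57 - 11} + 121 = 2 \cdot 164 \frac{1}{-68} + 121 = 2 \cdot 164 \left(- \frac{1}{68}\right) + 121 = - \frac{82}{17} + 121 = \frac{1975}{17}$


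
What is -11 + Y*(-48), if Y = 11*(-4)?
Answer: 2101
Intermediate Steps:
Y = -44
-11 + Y*(-48) = -11 - 44*(-48) = -11 + 2112 = 2101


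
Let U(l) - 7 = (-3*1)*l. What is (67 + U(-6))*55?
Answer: 5060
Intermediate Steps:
U(l) = 7 - 3*l (U(l) = 7 + (-3*1)*l = 7 - 3*l)
(67 + U(-6))*55 = (67 + (7 - 3*(-6)))*55 = (67 + (7 + 18))*55 = (67 + 25)*55 = 92*55 = 5060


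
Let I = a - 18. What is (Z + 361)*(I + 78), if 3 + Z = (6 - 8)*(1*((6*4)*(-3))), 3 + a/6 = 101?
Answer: 325296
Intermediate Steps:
a = 588 (a = -18 + 6*101 = -18 + 606 = 588)
I = 570 (I = 588 - 18 = 570)
Z = 141 (Z = -3 + (6 - 8)*(1*((6*4)*(-3))) = -3 - 2*24*(-3) = -3 - 2*(-72) = -3 + 144 = 141)
(Z + 361)*(I + 78) = (141 + 361)*(570 + 78) = 502*648 = 325296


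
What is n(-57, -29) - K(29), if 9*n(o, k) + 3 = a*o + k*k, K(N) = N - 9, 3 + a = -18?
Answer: 1855/9 ≈ 206.11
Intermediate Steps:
a = -21 (a = -3 - 18 = -21)
K(N) = -9 + N
n(o, k) = -⅓ - 7*o/3 + k²/9 (n(o, k) = -⅓ + (-21*o + k*k)/9 = -⅓ + (-21*o + k²)/9 = -⅓ + (k² - 21*o)/9 = -⅓ + (-7*o/3 + k²/9) = -⅓ - 7*o/3 + k²/9)
n(-57, -29) - K(29) = (-⅓ - 7/3*(-57) + (⅑)*(-29)²) - (-9 + 29) = (-⅓ + 133 + (⅑)*841) - 1*20 = (-⅓ + 133 + 841/9) - 20 = 2035/9 - 20 = 1855/9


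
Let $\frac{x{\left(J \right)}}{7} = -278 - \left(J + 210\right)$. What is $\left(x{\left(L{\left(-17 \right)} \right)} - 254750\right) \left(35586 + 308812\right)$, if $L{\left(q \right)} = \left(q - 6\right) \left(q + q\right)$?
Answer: $-90797088720$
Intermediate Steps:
$L{\left(q \right)} = 2 q \left(-6 + q\right)$ ($L{\left(q \right)} = \left(-6 + q\right) 2 q = 2 q \left(-6 + q\right)$)
$x{\left(J \right)} = -3416 - 7 J$ ($x{\left(J \right)} = 7 \left(-278 - \left(J + 210\right)\right) = 7 \left(-278 - \left(210 + J\right)\right) = 7 \left(-488 - J\right) = -3416 - 7 J$)
$\left(x{\left(L{\left(-17 \right)} \right)} - 254750\right) \left(35586 + 308812\right) = \left(\left(-3416 - 7 \cdot 2 \left(-17\right) \left(-6 - 17\right)\right) - 254750\right) \left(35586 + 308812\right) = \left(\left(-3416 - 7 \cdot 2 \left(-17\right) \left(-23\right)\right) - 254750\right) 344398 = \left(\left(-3416 - 5474\right) - 254750\right) 344398 = \left(-8890 - 254750\right) 344398 = \left(-263640\right) 344398 = -90797088720$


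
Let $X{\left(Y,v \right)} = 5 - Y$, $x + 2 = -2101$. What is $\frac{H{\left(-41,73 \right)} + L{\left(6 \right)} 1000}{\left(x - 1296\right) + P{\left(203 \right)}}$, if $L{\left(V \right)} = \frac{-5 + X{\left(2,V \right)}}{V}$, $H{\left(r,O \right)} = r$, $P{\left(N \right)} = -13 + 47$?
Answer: $\frac{1123}{10095} \approx 0.11124$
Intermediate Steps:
$P{\left(N \right)} = 34$
$x = -2103$ ($x = -2 - 2101 = -2103$)
$L{\left(V \right)} = - \frac{2}{V}$ ($L{\left(V \right)} = \frac{-5 + \left(5 - 2\right)}{V} = \frac{-5 + 3}{V} = - \frac{2}{V}$)
$\frac{H{\left(-41,73 \right)} + L{\left(6 \right)} 1000}{\left(x - 1296\right) + P{\left(203 \right)}} = \frac{-41 + - \frac{2}{6} \cdot 1000}{\left(-2103 - 1296\right) + 34} = \frac{-41 + \left(-2\right) \frac{1}{6} \cdot 1000}{-3399 + 34} = \frac{-41 - \frac{1000}{3}}{-3365} = \left(-41 - \frac{1000}{3}\right) \left(- \frac{1}{3365}\right) = \left(- \frac{1123}{3}\right) \left(- \frac{1}{3365}\right) = \frac{1123}{10095}$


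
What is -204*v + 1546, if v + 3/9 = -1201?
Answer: 246618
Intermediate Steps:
v = -3604/3 (v = -⅓ - 1201 = -3604/3 ≈ -1201.3)
-204*v + 1546 = -204*(-3604/3) + 1546 = 245072 + 1546 = 246618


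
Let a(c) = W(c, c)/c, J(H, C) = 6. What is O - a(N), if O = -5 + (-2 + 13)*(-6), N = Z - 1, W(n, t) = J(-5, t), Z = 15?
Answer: -500/7 ≈ -71.429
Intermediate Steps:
W(n, t) = 6
N = 14 (N = 15 - 1 = 14)
O = -71 (O = -5 + 11*(-6) = -5 - 66 = -71)
a(c) = 6/c
O - a(N) = -71 - 6/14 = -71 - 1*3/7 = -71 - 3/7 = -500/7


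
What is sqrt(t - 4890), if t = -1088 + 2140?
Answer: I*sqrt(3838) ≈ 61.952*I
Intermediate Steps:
t = 1052
sqrt(t - 4890) = sqrt(1052 - 4890) = sqrt(-3838) = I*sqrt(3838)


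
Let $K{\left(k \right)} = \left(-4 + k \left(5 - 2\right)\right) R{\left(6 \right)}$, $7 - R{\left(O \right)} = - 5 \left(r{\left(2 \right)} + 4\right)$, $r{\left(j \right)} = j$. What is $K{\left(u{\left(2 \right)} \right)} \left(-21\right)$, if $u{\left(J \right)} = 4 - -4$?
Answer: $-15540$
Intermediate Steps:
$u{\left(J \right)} = 8$ ($u{\left(J \right)} = 4 + 4 = 8$)
$R{\left(O \right)} = 37$ ($R{\left(O \right)} = 7 - - 5 \left(2 + 4\right) = 7 - \left(-5\right) 6 = 7 - -30 = 7 + 30 = 37$)
$K{\left(k \right)} = -148 + 111 k$ ($K{\left(k \right)} = \left(-4 + k \left(5 - 2\right)\right) 37 = \left(-4 + k 3\right) 37 = \left(-4 + 3 k\right) 37 = -148 + 111 k$)
$K{\left(u{\left(2 \right)} \right)} \left(-21\right) = \left(-148 + 111 \cdot 8\right) \left(-21\right) = \left(-148 + 888\right) \left(-21\right) = 740 \left(-21\right) = -15540$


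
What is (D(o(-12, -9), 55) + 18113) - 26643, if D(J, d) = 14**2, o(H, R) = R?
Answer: -8334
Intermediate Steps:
D(J, d) = 196
(D(o(-12, -9), 55) + 18113) - 26643 = (196 + 18113) - 26643 = 18309 - 26643 = -8334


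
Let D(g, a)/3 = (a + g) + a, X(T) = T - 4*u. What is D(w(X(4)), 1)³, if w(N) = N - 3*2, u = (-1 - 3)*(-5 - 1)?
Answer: -23887872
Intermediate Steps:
u = 24 (u = -4*(-6) = 24)
X(T) = -96 + T (X(T) = T - 4*24 = T - 96 = -96 + T)
w(N) = -6 + N (w(N) = N - 6 = -6 + N)
D(g, a) = 3*g + 6*a (D(g, a) = 3*((a + g) + a) = 3*(g + 2*a) = 3*g + 6*a)
D(w(X(4)), 1)³ = (3*(-6 + (-96 + 4)) + 6*1)³ = (3*(-6 - 92) + 6)³ = (3*(-98) + 6)³ = (-294 + 6)³ = (-288)³ = -23887872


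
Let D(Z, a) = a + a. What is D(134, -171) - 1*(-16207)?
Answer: 15865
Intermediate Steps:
D(Z, a) = 2*a
D(134, -171) - 1*(-16207) = 2*(-171) - 1*(-16207) = -342 + 16207 = 15865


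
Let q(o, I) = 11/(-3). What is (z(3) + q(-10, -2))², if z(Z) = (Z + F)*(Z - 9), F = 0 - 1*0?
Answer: 4225/9 ≈ 469.44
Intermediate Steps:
F = 0 (F = 0 + 0 = 0)
q(o, I) = -11/3 (q(o, I) = 11*(-⅓) = -11/3)
z(Z) = Z*(-9 + Z) (z(Z) = (Z + 0)*(Z - 9) = Z*(-9 + Z))
(z(3) + q(-10, -2))² = (3*(-9 + 3) - 11/3)² = (3*(-6) - 11/3)² = (-18 - 11/3)² = (-65/3)² = 4225/9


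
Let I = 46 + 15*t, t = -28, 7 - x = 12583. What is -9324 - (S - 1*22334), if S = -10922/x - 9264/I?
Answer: 15267739337/1175856 ≈ 12984.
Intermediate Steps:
x = -12576 (x = 7 - 1*12583 = 7 - 12583 = -12576)
I = -374 (I = 46 + 15*(-28) = 46 - 420 = -374)
S = 30147223/1175856 (S = -10922/(-12576) - 9264/(-374) = -10922*(-1/12576) - 9264*(-1/374) = 5461/6288 + 4632/187 = 30147223/1175856 ≈ 25.639)
-9324 - (S - 1*22334) = -9324 - (30147223/1175856 - 1*22334) = -9324 - (30147223/1175856 - 22334) = -9324 - 1*(-26231420681/1175856) = -9324 + 26231420681/1175856 = 15267739337/1175856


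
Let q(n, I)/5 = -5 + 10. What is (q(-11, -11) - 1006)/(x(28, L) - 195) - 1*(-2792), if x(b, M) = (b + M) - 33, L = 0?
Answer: 559381/200 ≈ 2796.9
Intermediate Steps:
q(n, I) = 25 (q(n, I) = 5*(-5 + 10) = 5*5 = 25)
x(b, M) = -33 + M + b (x(b, M) = (M + b) - 33 = -33 + M + b)
(q(-11, -11) - 1006)/(x(28, L) - 195) - 1*(-2792) = (25 - 1006)/((-33 + 0 + 28) - 195) - 1*(-2792) = -981/(-5 - 195) + 2792 = -981/(-200) + 2792 = -981*(-1/200) + 2792 = 981/200 + 2792 = 559381/200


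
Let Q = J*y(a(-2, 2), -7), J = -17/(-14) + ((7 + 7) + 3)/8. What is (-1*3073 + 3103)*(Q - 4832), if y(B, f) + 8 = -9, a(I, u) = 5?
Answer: -4106565/28 ≈ -1.4666e+5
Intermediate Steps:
y(B, f) = -17 (y(B, f) = -8 - 9 = -17)
J = 187/56 (J = -17*(-1/14) + (14 + 3)*(⅛) = 17/14 + 17*(⅛) = 17/14 + 17/8 = 187/56 ≈ 3.3393)
Q = -3179/56 (Q = (187/56)*(-17) = -3179/56 ≈ -56.768)
(-1*3073 + 3103)*(Q - 4832) = (-1*3073 + 3103)*(-3179/56 - 4832) = (-3073 + 3103)*(-273771/56) = 30*(-273771/56) = -4106565/28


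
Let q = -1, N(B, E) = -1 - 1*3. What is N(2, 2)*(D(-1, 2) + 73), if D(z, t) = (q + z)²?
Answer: -308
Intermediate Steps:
N(B, E) = -4 (N(B, E) = -1 - 3 = -4)
D(z, t) = (-1 + z)²
N(2, 2)*(D(-1, 2) + 73) = -4*((-1 - 1)² + 73) = -4*((-2)² + 73) = -4*(4 + 73) = -4*77 = -308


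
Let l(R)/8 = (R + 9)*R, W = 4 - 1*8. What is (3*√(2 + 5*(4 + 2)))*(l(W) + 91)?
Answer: -828*√2 ≈ -1171.0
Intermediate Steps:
W = -4 (W = 4 - 8 = -4)
l(R) = 8*R*(9 + R) (l(R) = 8*((R + 9)*R) = 8*((9 + R)*R) = 8*(R*(9 + R)) = 8*R*(9 + R))
(3*√(2 + 5*(4 + 2)))*(l(W) + 91) = (3*√(2 + 5*(4 + 2)))*(8*(-4)*(9 - 4) + 91) = (3*√(2 + 5*6))*(8*(-4)*5 + 91) = (3*√(2 + 30))*(-160 + 91) = (3*√32)*(-69) = (3*(4*√2))*(-69) = (12*√2)*(-69) = -828*√2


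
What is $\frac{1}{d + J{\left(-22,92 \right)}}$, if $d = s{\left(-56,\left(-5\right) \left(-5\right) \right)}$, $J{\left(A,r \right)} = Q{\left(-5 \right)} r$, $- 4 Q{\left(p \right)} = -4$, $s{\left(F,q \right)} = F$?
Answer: $\frac{1}{36} \approx 0.027778$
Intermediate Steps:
$Q{\left(p \right)} = 1$ ($Q{\left(p \right)} = \left(- \frac{1}{4}\right) \left(-4\right) = 1$)
$J{\left(A,r \right)} = r$ ($J{\left(A,r \right)} = 1 r = r$)
$d = -56$
$\frac{1}{d + J{\left(-22,92 \right)}} = \frac{1}{-56 + 92} = \frac{1}{36}$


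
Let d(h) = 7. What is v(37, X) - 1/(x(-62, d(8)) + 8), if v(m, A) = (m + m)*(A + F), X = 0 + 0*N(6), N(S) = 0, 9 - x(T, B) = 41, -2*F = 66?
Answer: -58607/24 ≈ -2442.0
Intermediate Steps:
F = -33 (F = -½*66 = -33)
x(T, B) = -32 (x(T, B) = 9 - 1*41 = 9 - 41 = -32)
X = 0 (X = 0 + 0*0 = 0 + 0 = 0)
v(m, A) = 2*m*(-33 + A) (v(m, A) = (m + m)*(A - 33) = (2*m)*(-33 + A) = 2*m*(-33 + A))
v(37, X) - 1/(x(-62, d(8)) + 8) = 2*37*(-33 + 0) - 1/(-32 + 8) = 2*37*(-33) - 1/(-24) = -2442 - 1*(-1/24) = -2442 + 1/24 = -58607/24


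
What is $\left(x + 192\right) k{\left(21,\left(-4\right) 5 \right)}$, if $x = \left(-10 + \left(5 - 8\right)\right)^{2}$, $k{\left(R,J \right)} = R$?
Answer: $7581$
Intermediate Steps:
$x = 169$ ($x = \left(-10 + \left(5 - 8\right)\right)^{2} = \left(-10 - 3\right)^{2} = \left(-13\right)^{2} = 169$)
$\left(x + 192\right) k{\left(21,\left(-4\right) 5 \right)} = \left(169 + 192\right) 21 = 361 \cdot 21 = 7581$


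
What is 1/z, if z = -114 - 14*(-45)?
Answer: 1/516 ≈ 0.0019380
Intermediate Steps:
z = 516 (z = -114 + 630 = 516)
1/z = 1/516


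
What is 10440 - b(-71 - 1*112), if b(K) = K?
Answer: 10623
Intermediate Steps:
10440 - b(-71 - 1*112) = 10440 - (-71 - 1*112) = 10440 - (-71 - 112) = 10440 - 1*(-183) = 10440 + 183 = 10623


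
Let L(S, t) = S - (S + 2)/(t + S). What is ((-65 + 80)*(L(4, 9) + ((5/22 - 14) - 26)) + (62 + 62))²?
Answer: 14395440361/81796 ≈ 1.7599e+5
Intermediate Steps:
L(S, t) = S - (2 + S)/(S + t)
((-65 + 80)*(L(4, 9) + ((5/22 - 14) - 26)) + (62 + 62))² = ((-65 + 80)*((-2 + 4² - 1*4 + 4*9)/(4 + 9) + ((5/22 - 14) - 26)) + (62 + 62))² = (15*((-2 + 16 - 4 + 36)/13 + ((5*(1/22) - 14) - 26)) + 124)² = (15*((1/13)*46 + ((5/22 - 14) - 26)) + 124)² = (15*(46/13 + (-303/22 - 26)) + 124)² = (15*(46/13 - 875/22) + 124)² = (15*(-10363/286) + 124)² = (-155445/286 + 124)² = (-119981/286)² = 14395440361/81796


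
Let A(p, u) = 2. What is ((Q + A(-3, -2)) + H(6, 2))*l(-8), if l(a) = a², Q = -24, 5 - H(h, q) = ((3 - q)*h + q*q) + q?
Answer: -1856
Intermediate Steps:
H(h, q) = 5 - q - q² - h*(3 - q) (H(h, q) = 5 - (((3 - q)*h + q*q) + q) = 5 - ((h*(3 - q) + q²) + q) = 5 - ((q² + h*(3 - q)) + q) = 5 - (q + q² + h*(3 - q)) = 5 + (-q - q² - h*(3 - q)) = 5 - q - q² - h*(3 - q))
((Q + A(-3, -2)) + H(6, 2))*l(-8) = ((-24 + 2) + (5 - 1*2 - 1*2² - 3*6 + 6*2))*(-8)² = (-22 + (5 - 2 - 1*4 - 18 + 12))*64 = (-22 + (5 - 2 - 4 - 18 + 12))*64 = (-22 - 7)*64 = -29*64 = -1856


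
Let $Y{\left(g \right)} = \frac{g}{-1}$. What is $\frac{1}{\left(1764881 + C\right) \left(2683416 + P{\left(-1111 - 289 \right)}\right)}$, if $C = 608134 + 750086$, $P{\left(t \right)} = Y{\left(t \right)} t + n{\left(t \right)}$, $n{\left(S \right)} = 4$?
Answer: $\frac{1}{2259313725420} \approx 4.4261 \cdot 10^{-13}$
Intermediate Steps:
$Y{\left(g \right)} = - g$ ($Y{\left(g \right)} = g \left(-1\right) = - g$)
$P{\left(t \right)} = 4 - t^{2}$ ($P{\left(t \right)} = - t t + 4 = - t^{2} + 4 = 4 - t^{2}$)
$C = 1358220$
$\frac{1}{\left(1764881 + C\right) \left(2683416 + P{\left(-1111 - 289 \right)}\right)} = \frac{1}{\left(1764881 + 1358220\right) \left(2683416 + \left(4 - \left(-1111 - 289\right)^{2}\right)\right)} = \frac{1}{3123101 \left(2683416 + \left(4 - \left(-1400\right)^{2}\right)\right)} = \frac{1}{3123101 \left(2683416 + \left(4 - 1960000\right)\right)} = \frac{1}{3123101 \left(2683416 - 1959996\right)} = \frac{1}{3123101 \cdot 723420} = \frac{1}{2259313725420}$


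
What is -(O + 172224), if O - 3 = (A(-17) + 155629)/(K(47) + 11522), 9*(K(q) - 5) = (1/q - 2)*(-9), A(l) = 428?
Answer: -93330601353/541862 ≈ -1.7224e+5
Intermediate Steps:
K(q) = 7 - 1/q (K(q) = 5 + ((1/q - 2)*(-9))/9 = 5 + ((-2 + 1/q)*(-9))/9 = 5 + (18 - 9/q)/9 = 5 + (2 - 1/q) = 7 - 1/q)
O = 8960265/541862 (O = 3 + (428 + 155629)/((7 - 1/47) + 11522) = 3 + 156057/((7 - 1*1/47) + 11522) = 3 + 156057/((7 - 1/47) + 11522) = 3 + 156057/(328/47 + 11522) = 3 + 156057/(541862/47) = 3 + 156057*(47/541862) = 3 + 7334679/541862 = 8960265/541862 ≈ 16.536)
-(O + 172224) = -(8960265/541862 + 172224) = -1*93330601353/541862 = -93330601353/541862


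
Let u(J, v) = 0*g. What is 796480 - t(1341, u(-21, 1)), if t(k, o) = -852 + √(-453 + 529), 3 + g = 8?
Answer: 797332 - 2*√19 ≈ 7.9732e+5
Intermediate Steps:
g = 5 (g = -3 + 8 = 5)
u(J, v) = 0 (u(J, v) = 0*5 = 0)
t(k, o) = -852 + 2*√19 (t(k, o) = -852 + √76 = -852 + 2*√19)
796480 - t(1341, u(-21, 1)) = 796480 - (-852 + 2*√19) = 796480 + (852 - 2*√19) = 797332 - 2*√19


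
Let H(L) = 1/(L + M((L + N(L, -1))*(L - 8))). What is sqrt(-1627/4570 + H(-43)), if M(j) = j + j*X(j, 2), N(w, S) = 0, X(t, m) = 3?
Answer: I*sqrt(566360515764890)/39891530 ≈ 0.59658*I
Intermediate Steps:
M(j) = 4*j (M(j) = j + j*3 = j + 3*j = 4*j)
H(L) = 1/(L + 4*L*(-8 + L)) (H(L) = 1/(L + 4*((L + 0)*(L - 8))) = 1/(L + 4*(L*(-8 + L))) = 1/(L + 4*L*(-8 + L)))
sqrt(-1627/4570 + H(-43)) = sqrt(-1627/4570 + 1/((-43)*(-31 + 4*(-43)))) = sqrt(-1627*1/4570 - 1/(43*(-31 - 172))) = sqrt(-1627/4570 - 1/43/(-203)) = sqrt(-1627/4570 - 1/43*(-1/203)) = sqrt(-1627/4570 + 1/8729) = sqrt(-14197513/39891530) = I*sqrt(566360515764890)/39891530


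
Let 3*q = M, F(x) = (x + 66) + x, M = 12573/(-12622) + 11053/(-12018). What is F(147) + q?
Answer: 40883969600/113768397 ≈ 359.36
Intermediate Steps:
M = -72653320/37922799 (M = 12573*(-1/12622) + 11053*(-1/12018) = -12573/12622 - 11053/12018 = -72653320/37922799 ≈ -1.9158)
F(x) = 66 + 2*x (F(x) = (66 + x) + x = 66 + 2*x)
q = -72653320/113768397 (q = (1/3)*(-72653320/37922799) = -72653320/113768397 ≈ -0.63861)
F(147) + q = (66 + 2*147) - 72653320/113768397 = (66 + 294) - 72653320/113768397 = 360 - 72653320/113768397 = 40883969600/113768397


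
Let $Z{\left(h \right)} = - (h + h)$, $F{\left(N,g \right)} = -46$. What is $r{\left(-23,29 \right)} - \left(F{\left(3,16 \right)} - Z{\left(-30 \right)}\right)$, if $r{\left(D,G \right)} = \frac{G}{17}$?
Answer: $\frac{1831}{17} \approx 107.71$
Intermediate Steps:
$Z{\left(h \right)} = - 2 h$
$r{\left(D,G \right)} = \frac{G}{17}$ ($r{\left(D,G \right)} = G \frac{1}{17} = \frac{G}{17}$)
$r{\left(-23,29 \right)} - \left(F{\left(3,16 \right)} - Z{\left(-30 \right)}\right) = \frac{1}{17} \cdot 29 - \left(-46 - \left(-2\right) \left(-30\right)\right) = \frac{29}{17} - \left(-46 - 60\right) = \frac{29}{17} - -106 = \frac{29}{17} + 106 = \frac{1831}{17}$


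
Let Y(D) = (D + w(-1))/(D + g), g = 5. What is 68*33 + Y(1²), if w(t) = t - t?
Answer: 13465/6 ≈ 2244.2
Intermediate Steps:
w(t) = 0
Y(D) = D/(5 + D) (Y(D) = (D + 0)/(D + 5) = D/(5 + D))
68*33 + Y(1²) = 68*33 + 1²/(5 + 1²) = 2244 + 1/(5 + 1) = 2244 + 1/6 = 2244 + 1*(⅙) = 2244 + ⅙ = 13465/6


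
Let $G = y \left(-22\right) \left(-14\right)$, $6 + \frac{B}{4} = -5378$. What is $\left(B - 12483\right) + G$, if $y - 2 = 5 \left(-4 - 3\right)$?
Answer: $-44183$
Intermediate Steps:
$B = -21536$ ($B = -24 + 4 \left(-5378\right) = -24 - 21512 = -21536$)
$y = -33$ ($y = 2 + 5 \left(-4 - 3\right) = 2 + 5 \left(-7\right) = 2 - 35 = -33$)
$G = -10164$ ($G = \left(-33\right) \left(-22\right) \left(-14\right) = 726 \left(-14\right) = -10164$)
$\left(B - 12483\right) + G = \left(-21536 - 12483\right) - 10164 = -34019 - 10164 = -44183$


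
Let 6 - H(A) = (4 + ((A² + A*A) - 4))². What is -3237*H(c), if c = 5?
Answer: 8073078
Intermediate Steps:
H(A) = 6 - 4*A⁴ (H(A) = 6 - (4 + ((A² + A*A) - 4))² = 6 - (4 + ((A² + A²) - 4))² = 6 - (4 + (2*A² - 4))² = 6 - (4 + (-4 + 2*A²))² = 6 - (2*A²)² = 6 - 4*A⁴)
-3237*H(c) = -3237*(6 - 4*5⁴) = -3237*(6 - 4*625) = -3237*(6 - 2500) = -3237*(-2494) = 8073078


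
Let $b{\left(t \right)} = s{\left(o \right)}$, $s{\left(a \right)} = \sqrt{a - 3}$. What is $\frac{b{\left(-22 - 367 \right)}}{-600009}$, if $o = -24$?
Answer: $- \frac{i \sqrt{3}}{200003} \approx - 8.6601 \cdot 10^{-6} i$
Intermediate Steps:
$s{\left(a \right)} = \sqrt{-3 + a}$
$b{\left(t \right)} = 3 i \sqrt{3}$ ($b{\left(t \right)} = \sqrt{-3 - 24} = \sqrt{-27} = 3 i \sqrt{3}$)
$\frac{b{\left(-22 - 367 \right)}}{-600009} = \frac{3 i \sqrt{3}}{-600009} = 3 i \sqrt{3} \left(- \frac{1}{600009}\right) = - \frac{i \sqrt{3}}{200003}$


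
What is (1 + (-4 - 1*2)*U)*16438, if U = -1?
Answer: 115066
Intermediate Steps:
(1 + (-4 - 1*2)*U)*16438 = (1 + (-4 - 1*2)*(-1))*16438 = (1 + (-4 - 2)*(-1))*16438 = (1 - 6*(-1))*16438 = (1 + 6)*16438 = 7*16438 = 115066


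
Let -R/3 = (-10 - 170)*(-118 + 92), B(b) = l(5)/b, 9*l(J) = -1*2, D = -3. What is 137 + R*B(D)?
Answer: -903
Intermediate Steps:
l(J) = -2/9 (l(J) = (-1*2)/9 = (⅑)*(-2) = -2/9)
B(b) = -2/(9*b)
R = -14040 (R = -3*(-10 - 170)*(-118 + 92) = -(-540)*(-26) = -3*4680 = -14040)
137 + R*B(D) = 137 - (-3120)/(-3) = 137 - (-3120)*(-1)/3 = 137 - 14040*2/27 = 137 - 1040 = -903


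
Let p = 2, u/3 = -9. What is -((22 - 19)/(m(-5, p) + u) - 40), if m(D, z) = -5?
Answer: 1283/32 ≈ 40.094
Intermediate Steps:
u = -27 (u = 3*(-9) = -27)
-((22 - 19)/(m(-5, p) + u) - 40) = -((22 - 19)/(-5 - 27) - 40) = -(3/(-32) - 40) = -(3*(-1/32) - 40) = -(-3/32 - 40) = -1*(-1283/32) = 1283/32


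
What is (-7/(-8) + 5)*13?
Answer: 611/8 ≈ 76.375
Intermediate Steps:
(-7/(-8) + 5)*13 = (-7*(-1/8) + 5)*13 = (7/8 + 5)*13 = (47/8)*13 = 611/8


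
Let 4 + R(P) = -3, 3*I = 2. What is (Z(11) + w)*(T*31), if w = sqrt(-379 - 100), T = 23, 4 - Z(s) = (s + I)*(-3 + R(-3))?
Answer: 258106/3 + 713*I*sqrt(479) ≈ 86035.0 + 15605.0*I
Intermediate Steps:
I = 2/3 (I = (1/3)*2 = 2/3 ≈ 0.66667)
R(P) = -7 (R(P) = -4 - 3 = -7)
Z(s) = 32/3 + 10*s (Z(s) = 4 - (s + 2/3)*(-3 - 7) = 4 - (2/3 + s)*(-10) = 4 - (-20/3 - 10*s) = 4 + (20/3 + 10*s) = 32/3 + 10*s)
w = I*sqrt(479) (w = sqrt(-479) = I*sqrt(479) ≈ 21.886*I)
(Z(11) + w)*(T*31) = ((32/3 + 10*11) + I*sqrt(479))*(23*31) = ((32/3 + 110) + I*sqrt(479))*713 = (362/3 + I*sqrt(479))*713 = 258106/3 + 713*I*sqrt(479)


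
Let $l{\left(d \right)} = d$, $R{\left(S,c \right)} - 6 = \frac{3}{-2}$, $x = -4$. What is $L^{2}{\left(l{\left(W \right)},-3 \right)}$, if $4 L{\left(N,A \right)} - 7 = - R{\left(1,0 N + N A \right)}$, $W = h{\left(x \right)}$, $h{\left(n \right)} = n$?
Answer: $\frac{25}{64} \approx 0.39063$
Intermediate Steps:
$R{\left(S,c \right)} = \frac{9}{2}$ ($R{\left(S,c \right)} = 6 + \frac{3}{-2} = 6 + 3 \left(- \frac{1}{2}\right) = 6 - \frac{3}{2} = \frac{9}{2}$)
$W = -4$
$L{\left(N,A \right)} = \frac{5}{8}$ ($L{\left(N,A \right)} = \frac{7}{4} + \frac{\left(-1\right) \frac{9}{2}}{4} = \frac{7}{4} + \frac{1}{4} \left(- \frac{9}{2}\right) = \frac{7}{4} - \frac{9}{8} = \frac{5}{8}$)
$L^{2}{\left(l{\left(W \right)},-3 \right)} = \left(\frac{5}{8}\right)^{2} = \frac{25}{64}$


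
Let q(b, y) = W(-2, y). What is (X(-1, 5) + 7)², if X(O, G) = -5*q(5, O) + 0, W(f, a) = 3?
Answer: 64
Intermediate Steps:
q(b, y) = 3
X(O, G) = -15 (X(O, G) = -5*3 + 0 = -15 + 0 = -15)
(X(-1, 5) + 7)² = (-15 + 7)² = (-8)² = 64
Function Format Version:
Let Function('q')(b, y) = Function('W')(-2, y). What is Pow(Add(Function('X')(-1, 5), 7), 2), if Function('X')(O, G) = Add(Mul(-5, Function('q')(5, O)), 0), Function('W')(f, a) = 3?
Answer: 64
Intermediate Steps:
Function('q')(b, y) = 3
Function('X')(O, G) = -15 (Function('X')(O, G) = Add(Mul(-5, 3), 0) = Add(-15, 0) = -15)
Pow(Add(Function('X')(-1, 5), 7), 2) = Pow(Add(-15, 7), 2) = Pow(-8, 2) = 64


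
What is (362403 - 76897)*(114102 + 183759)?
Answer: 85041102666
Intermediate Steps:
(362403 - 76897)*(114102 + 183759) = 285506*297861 = 85041102666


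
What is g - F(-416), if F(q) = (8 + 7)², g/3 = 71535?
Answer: 214380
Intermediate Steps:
g = 214605 (g = 3*71535 = 214605)
F(q) = 225 (F(q) = 15² = 225)
g - F(-416) = 214605 - 1*225 = 214605 - 225 = 214380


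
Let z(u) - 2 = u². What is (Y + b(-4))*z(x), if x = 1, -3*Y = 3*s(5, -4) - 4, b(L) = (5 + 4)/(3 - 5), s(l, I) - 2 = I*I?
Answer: -127/2 ≈ -63.500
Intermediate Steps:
s(l, I) = 2 + I² (s(l, I) = 2 + I*I = 2 + I²)
b(L) = -9/2 (b(L) = 9/(-2) = 9*(-½) = -9/2)
Y = -50/3 (Y = -(3*(2 + (-4)²) - 4)/3 = -(3*(2 + 16) - 4)/3 = -(3*18 - 4)/3 = -(54 - 4)/3 = -⅓*50 = -50/3 ≈ -16.667)
z(u) = 2 + u²
(Y + b(-4))*z(x) = (-50/3 - 9/2)*(2 + 1²) = -127*(2 + 1)/6 = -127/6*3 = -127/2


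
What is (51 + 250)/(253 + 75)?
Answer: 301/328 ≈ 0.91768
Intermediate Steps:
(51 + 250)/(253 + 75) = 301/328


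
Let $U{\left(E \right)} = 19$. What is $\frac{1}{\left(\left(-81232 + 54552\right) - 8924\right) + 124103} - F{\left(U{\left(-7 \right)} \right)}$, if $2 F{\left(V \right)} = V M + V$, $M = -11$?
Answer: $\frac{8407406}{88499} \approx 95.0$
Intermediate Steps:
$F{\left(V \right)} = - 5 V$ ($F{\left(V \right)} = \frac{V \left(-11\right) + V}{2} = \frac{- 11 V + V}{2} = \frac{\left(-10\right) V}{2} = - 5 V$)
$\frac{1}{\left(\left(-81232 + 54552\right) - 8924\right) + 124103} - F{\left(U{\left(-7 \right)} \right)} = \frac{1}{\left(\left(-81232 + 54552\right) - 8924\right) + 124103} - \left(-5\right) 19 = \frac{1}{\left(-26680 - 8924\right) + 124103} - -95 = \frac{1}{-35604 + 124103} + 95 = \frac{1}{88499} + 95 = \frac{8407406}{88499}$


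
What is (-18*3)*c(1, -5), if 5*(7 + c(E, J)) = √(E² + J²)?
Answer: 378 - 54*√26/5 ≈ 322.93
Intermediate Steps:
c(E, J) = -7 + √(E² + J²)/5
(-18*3)*c(1, -5) = (-18*3)*(-7 + √(1² + (-5)²)/5) = -54*(-7 + √(1 + 25)/5) = -54*(-7 + √26/5) = 378 - 54*√26/5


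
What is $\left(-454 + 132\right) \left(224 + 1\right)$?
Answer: $-72450$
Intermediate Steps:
$\left(-454 + 132\right) \left(224 + 1\right) = \left(-322\right) 225 = -72450$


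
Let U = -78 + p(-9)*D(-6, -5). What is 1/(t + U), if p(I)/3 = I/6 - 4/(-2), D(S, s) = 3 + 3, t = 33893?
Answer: 1/33824 ≈ 2.9565e-5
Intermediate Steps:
D(S, s) = 6
p(I) = 6 + I/2 (p(I) = 3*(I/6 - 4/(-2)) = 3*(I*(⅙) - 4*(-½)) = 3*(I/6 + 2) = 3*(2 + I/6) = 6 + I/2)
U = -69 (U = -78 + (6 + (½)*(-9))*6 = -78 + (6 - 9/2)*6 = -78 + (3/2)*6 = -78 + 9 = -69)
1/(t + U) = 1/(33893 - 69) = 1/33824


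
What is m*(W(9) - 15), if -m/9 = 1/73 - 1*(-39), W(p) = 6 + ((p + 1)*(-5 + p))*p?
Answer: -8996832/73 ≈ -1.2324e+5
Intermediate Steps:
W(p) = 6 + p*(1 + p)*(-5 + p) (W(p) = 6 + ((1 + p)*(-5 + p))*p = 6 + p*(1 + p)*(-5 + p))
m = -25632/73 (m = -9*(1/73 - 1*(-39)) = -9*(1/73 + 39) = -9*2848/73 = -25632/73 ≈ -351.12)
m*(W(9) - 15) = -25632*((6 + 9³ - 5*9 - 4*9²) - 15)/73 = -25632*((6 + 729 - 45 - 4*81) - 15)/73 = -25632*((6 + 729 - 45 - 324) - 15)/73 = -25632*(366 - 15)/73 = -25632/73*351 = -8996832/73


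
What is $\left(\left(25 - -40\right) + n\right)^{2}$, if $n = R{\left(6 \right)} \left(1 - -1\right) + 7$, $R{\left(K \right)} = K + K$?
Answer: $9216$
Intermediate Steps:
$R{\left(K \right)} = 2 K$
$n = 31$ ($n = 2 \cdot 6 \left(1 - -1\right) + 7 = 12 \left(1 + 1\right) + 7 = 12 \cdot 2 + 7 = 24 + 7 = 31$)
$\left(\left(25 - -40\right) + n\right)^{2} = \left(\left(25 - -40\right) + 31\right)^{2} = \left(\left(25 + 40\right) + 31\right)^{2} = \left(65 + 31\right)^{2} = 96^{2} = 9216$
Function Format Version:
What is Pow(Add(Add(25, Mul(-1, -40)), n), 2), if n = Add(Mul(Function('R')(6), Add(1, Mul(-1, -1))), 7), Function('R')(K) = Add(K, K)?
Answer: 9216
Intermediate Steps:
Function('R')(K) = Mul(2, K)
n = 31 (n = Add(Mul(Mul(2, 6), Add(1, Mul(-1, -1))), 7) = Add(Mul(12, Add(1, 1)), 7) = Add(Mul(12, 2), 7) = Add(24, 7) = 31)
Pow(Add(Add(25, Mul(-1, -40)), n), 2) = Pow(Add(Add(25, Mul(-1, -40)), 31), 2) = Pow(Add(Add(25, 40), 31), 2) = Pow(Add(65, 31), 2) = Pow(96, 2) = 9216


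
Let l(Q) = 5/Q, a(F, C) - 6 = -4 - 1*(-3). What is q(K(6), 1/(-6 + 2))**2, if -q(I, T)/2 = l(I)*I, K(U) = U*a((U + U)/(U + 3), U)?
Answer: 100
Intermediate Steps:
a(F, C) = 5 (a(F, C) = 6 + (-4 - 1*(-3)) = 6 + (-4 + 3) = 6 - 1 = 5)
K(U) = 5*U (K(U) = U*5 = 5*U)
q(I, T) = -10 (q(I, T) = -2*5/I*I = -2*5 = -10)
q(K(6), 1/(-6 + 2))**2 = (-10)**2 = 100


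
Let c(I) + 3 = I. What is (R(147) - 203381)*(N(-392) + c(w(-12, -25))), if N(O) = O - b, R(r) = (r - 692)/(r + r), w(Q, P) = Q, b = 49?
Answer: 4544386484/49 ≈ 9.2743e+7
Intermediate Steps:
c(I) = -3 + I
R(r) = (-692 + r)/(2*r) (R(r) = (-692 + r)/((2*r)) = (-692 + r)*(1/(2*r)) = (-692 + r)/(2*r))
N(O) = -49 + O (N(O) = O - 1*49 = O - 49 = -49 + O)
(R(147) - 203381)*(N(-392) + c(w(-12, -25))) = ((½)*(-692 + 147)/147 - 203381)*((-49 - 392) + (-3 - 12)) = ((½)*(1/147)*(-545) - 203381)*(-441 - 15) = (-545/294 - 203381)*(-456) = -59794559/294*(-456) = 4544386484/49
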